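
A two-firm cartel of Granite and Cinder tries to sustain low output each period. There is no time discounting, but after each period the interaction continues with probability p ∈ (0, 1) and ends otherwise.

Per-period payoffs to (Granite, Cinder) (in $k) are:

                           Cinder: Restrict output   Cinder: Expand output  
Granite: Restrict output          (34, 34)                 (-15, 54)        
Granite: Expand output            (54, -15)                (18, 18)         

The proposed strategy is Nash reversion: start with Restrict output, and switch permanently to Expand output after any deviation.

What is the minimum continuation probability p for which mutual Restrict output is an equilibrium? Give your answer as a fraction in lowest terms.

Expected cooperation value is 34 + p·34 + p²·34 + … = 34/(1−p); deviation gives 54 + p·18/(1−p).
34 ≥ 54(1−p) + 18p ⇒ 36p ≥ 20 ⇒ p ≥ 20/36 = 5/9.

5/9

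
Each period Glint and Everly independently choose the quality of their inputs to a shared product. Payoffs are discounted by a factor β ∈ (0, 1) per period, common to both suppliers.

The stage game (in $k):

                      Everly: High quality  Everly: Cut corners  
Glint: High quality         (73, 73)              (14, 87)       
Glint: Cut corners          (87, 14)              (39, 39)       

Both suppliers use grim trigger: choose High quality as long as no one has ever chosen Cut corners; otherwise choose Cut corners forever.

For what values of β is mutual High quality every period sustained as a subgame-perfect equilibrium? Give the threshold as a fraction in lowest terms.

7/24

73/(1−β) ≥ 87 + 39β/(1−β)
73 ≥ 87 − 48β
β ≥ 14/48 = 7/24.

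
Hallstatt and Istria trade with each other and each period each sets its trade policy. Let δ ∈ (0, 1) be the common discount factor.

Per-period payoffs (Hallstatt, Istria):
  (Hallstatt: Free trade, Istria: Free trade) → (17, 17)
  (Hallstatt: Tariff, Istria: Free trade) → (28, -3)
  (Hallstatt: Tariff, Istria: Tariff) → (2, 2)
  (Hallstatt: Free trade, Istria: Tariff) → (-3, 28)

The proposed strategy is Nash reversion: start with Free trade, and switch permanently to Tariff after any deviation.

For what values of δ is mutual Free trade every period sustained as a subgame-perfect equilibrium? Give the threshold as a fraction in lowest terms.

Under grim trigger the critical discount factor is (T−C)/(T−P) with T = 28, C = 17, P = 2.
δ* = (28−17)/(28−2) = 11/26.

11/26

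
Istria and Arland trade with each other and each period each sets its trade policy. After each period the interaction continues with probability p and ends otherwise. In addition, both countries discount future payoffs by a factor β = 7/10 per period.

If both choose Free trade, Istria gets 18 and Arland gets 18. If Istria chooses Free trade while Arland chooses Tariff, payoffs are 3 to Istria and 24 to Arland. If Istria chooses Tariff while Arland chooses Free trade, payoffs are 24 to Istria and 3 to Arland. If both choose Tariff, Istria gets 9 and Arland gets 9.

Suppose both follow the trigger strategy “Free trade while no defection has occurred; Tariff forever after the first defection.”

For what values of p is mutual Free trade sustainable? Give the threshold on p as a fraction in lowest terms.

With continuation probability p and discount β, the effective per-period discount factor is βp.
Grim-trigger IC: βp ≥ (24−18)/(24−9) = 2/5.
So p ≥ (2/5)/(7/10) = 4/7.

4/7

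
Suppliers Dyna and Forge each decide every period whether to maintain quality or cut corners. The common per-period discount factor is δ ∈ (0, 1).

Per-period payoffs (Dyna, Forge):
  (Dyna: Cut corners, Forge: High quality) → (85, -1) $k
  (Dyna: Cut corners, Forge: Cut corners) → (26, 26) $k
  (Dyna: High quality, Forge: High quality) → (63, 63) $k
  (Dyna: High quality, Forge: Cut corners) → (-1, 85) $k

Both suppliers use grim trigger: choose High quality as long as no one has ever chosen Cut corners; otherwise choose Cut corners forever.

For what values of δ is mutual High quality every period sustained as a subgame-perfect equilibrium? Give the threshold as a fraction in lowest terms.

22/59

Under grim trigger the critical discount factor is (T−C)/(T−P) with T = 85, C = 63, P = 26.
δ* = (85−63)/(85−26) = 22/59.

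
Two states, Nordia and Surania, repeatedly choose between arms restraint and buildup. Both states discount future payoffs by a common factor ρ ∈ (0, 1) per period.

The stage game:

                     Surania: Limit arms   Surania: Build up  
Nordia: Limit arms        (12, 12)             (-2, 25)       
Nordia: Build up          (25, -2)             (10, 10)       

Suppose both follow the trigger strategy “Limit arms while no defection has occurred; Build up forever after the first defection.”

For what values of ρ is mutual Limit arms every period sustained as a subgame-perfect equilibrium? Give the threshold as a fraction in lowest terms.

12/(1−ρ) ≥ 25 + 10ρ/(1−ρ)
12 ≥ 25 − 15ρ
ρ ≥ 13/15.

13/15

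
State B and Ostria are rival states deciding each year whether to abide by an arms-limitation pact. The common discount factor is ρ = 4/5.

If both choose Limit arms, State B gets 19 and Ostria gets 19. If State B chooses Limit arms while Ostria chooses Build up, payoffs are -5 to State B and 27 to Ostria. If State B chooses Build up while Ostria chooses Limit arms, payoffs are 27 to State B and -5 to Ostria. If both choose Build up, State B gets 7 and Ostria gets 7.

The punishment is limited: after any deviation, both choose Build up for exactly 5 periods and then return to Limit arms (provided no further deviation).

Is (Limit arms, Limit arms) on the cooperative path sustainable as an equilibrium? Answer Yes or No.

A one-shot deviation gives 27 now, then 7 for 5 periods, then back to 19.
Gain from deviating: (27−19) today; loss: (19−7) in each of the next 5 periods.
No-deviation condition: (19−7)(ρ+…+ρ^5) ≥ 27−19, i.e. ρ+…+ρ^5 ≥ 2/3.
At ρ = 4/5: ρ+…+ρ^5 = 2.6893 ≥ 0.6667.
So cooperation is sustainable.

Yes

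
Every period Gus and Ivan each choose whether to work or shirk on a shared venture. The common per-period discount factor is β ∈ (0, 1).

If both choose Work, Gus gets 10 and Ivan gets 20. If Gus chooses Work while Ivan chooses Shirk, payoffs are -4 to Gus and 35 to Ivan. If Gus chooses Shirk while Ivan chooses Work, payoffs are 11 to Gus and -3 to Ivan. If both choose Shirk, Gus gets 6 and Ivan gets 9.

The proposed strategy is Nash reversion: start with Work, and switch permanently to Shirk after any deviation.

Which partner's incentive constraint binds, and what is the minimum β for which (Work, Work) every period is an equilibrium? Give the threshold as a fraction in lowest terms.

For Gus: deviation gain 11−10 = 1, per-period punishment loss 10−6 = 4. IC gives β ≥ 1/5.
For Ivan: gain 15, loss 11 per period, so β ≥ 15/26.
The tighter constraint is Ivan's, so cooperation needs β ≥ 15/26.

Ivan; β ≥ 15/26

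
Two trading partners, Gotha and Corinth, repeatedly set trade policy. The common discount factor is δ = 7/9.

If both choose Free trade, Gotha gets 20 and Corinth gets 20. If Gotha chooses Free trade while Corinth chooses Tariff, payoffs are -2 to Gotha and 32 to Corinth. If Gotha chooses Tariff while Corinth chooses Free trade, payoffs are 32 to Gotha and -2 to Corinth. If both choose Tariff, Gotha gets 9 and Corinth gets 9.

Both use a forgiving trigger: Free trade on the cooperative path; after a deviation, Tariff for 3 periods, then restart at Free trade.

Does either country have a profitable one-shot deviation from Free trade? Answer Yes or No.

No

A one-shot deviation gives 32 now, then 9 for 3 periods, then back to 20.
Gain from deviating: (32−20) today; loss: (20−9) in each of the next 3 periods.
No-deviation condition: (20−9)(δ+…+δ^3) ≥ 32−20, i.e. δ+…+δ^3 ≥ 12/11.
At δ = 7/9: δ+…+δ^3 = 1.8532 ≥ 1.0909.
So cooperation is sustainable.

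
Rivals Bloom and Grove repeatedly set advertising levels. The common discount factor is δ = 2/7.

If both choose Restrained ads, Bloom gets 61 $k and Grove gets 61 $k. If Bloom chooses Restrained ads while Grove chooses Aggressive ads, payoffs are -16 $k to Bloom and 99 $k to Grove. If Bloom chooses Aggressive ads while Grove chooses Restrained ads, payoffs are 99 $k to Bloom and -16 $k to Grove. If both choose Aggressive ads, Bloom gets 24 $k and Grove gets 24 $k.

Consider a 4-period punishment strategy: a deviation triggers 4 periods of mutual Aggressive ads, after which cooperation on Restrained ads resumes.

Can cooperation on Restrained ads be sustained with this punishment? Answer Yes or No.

IC: δ+…+δ^4 ≥ (99−61)/(61−24) = 38/37.
At δ = 2/7: partial sum = 0.3973 < 1.0270. Cooperation not sustainable.

No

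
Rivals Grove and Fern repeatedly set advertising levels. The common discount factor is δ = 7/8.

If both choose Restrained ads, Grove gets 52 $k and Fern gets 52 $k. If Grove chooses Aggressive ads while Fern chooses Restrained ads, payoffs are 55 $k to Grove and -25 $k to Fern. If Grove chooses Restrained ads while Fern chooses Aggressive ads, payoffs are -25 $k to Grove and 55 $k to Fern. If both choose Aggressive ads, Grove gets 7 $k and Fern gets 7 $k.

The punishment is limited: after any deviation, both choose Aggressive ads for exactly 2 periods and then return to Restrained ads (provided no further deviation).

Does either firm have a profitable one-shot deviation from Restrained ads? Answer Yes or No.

IC: δ+…+δ^2 ≥ (55−52)/(52−7) = 1/15.
At δ = 7/8: partial sum = 1.6406 ≥ 0.0667. Cooperation sustainable.

No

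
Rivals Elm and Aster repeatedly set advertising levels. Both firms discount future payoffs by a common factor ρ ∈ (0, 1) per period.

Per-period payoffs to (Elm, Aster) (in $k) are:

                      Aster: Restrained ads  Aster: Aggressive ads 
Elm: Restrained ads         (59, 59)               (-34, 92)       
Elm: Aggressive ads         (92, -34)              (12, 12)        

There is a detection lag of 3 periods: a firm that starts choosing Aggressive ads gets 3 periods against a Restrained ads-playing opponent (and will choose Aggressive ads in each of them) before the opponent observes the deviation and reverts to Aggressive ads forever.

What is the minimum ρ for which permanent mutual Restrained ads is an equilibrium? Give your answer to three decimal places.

The best deviation is to choose Aggressive ads for all 3 undetected periods, earning 92 each, then 12 forever once detected.
Deviation value: 92(1−ρ^3)/(1−ρ) + 12ρ^3/(1−ρ); cooperation value: 59/(1−ρ).
IC: 59 ≥ 92(1−ρ^3) + 12ρ^3 = 92 − 80ρ^3.
So ρ^3 ≥ 33/80, giving ρ ≥ (33/80)^(1/3) ≈ 0.744.

0.744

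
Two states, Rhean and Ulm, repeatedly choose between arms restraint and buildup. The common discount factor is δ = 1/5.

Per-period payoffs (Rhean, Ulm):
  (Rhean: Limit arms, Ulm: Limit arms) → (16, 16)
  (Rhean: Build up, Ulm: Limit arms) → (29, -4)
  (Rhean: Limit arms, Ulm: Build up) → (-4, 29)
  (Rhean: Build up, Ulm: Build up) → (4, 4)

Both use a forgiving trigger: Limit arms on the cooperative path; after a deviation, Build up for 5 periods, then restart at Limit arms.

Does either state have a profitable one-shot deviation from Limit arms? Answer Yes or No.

Yes

A one-shot deviation gives 29 now, then 4 for 5 periods, then back to 16.
Gain from deviating: (29−16) today; loss: (16−4) in each of the next 5 periods.
No-deviation condition: (16−4)(δ+…+δ^5) ≥ 29−16, i.e. δ+…+δ^5 ≥ 13/12.
At δ = 1/5: δ+…+δ^5 = 0.2499 < 1.0833.
So cooperation is not sustainable.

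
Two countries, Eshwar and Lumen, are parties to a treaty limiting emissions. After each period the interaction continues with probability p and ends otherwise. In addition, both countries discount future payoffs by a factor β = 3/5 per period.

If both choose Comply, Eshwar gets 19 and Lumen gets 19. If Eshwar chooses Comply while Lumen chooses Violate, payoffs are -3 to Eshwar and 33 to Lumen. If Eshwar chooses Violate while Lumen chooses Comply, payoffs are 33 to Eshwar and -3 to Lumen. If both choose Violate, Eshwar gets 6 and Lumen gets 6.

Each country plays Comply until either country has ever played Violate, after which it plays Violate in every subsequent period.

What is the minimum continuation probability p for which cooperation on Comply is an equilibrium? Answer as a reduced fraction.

With continuation probability p and discount β, the effective per-period discount factor is βp.
Grim-trigger IC: βp ≥ (33−19)/(33−6) = 14/27.
So p ≥ (14/27)/(3/5) = 70/81.

70/81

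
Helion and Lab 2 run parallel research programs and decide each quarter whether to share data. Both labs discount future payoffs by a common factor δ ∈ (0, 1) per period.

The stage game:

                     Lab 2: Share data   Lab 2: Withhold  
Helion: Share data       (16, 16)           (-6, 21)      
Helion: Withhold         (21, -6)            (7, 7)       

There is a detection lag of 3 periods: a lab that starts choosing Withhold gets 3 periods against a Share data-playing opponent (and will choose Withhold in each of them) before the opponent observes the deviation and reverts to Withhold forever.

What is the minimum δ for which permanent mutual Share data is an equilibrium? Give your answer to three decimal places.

0.709

The best deviation is to choose Withhold for all 3 undetected periods, earning 21 each, then 7 forever once detected.
Deviation value: 21(1−δ^3)/(1−δ) + 7δ^3/(1−δ); cooperation value: 16/(1−δ).
IC: 16 ≥ 21(1−δ^3) + 7δ^3 = 21 − 14δ^3.
So δ^3 ≥ 5/14, giving δ ≥ (5/14)^(1/3) ≈ 0.709.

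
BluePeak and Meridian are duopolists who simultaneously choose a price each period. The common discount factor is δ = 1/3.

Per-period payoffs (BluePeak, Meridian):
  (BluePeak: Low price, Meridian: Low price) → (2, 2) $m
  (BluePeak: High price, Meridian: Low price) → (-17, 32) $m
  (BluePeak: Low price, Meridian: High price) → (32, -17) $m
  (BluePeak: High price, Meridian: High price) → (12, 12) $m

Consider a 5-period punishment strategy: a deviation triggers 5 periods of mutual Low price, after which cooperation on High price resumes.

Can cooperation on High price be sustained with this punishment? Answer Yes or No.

A one-shot deviation gives 32 now, then 2 for 5 periods, then back to 12.
Gain from deviating: (32−12) today; loss: (12−2) in each of the next 5 periods.
No-deviation condition: (12−2)(δ+…+δ^5) ≥ 32−12, i.e. δ+…+δ^5 ≥ 2.
At δ = 1/3: δ+…+δ^5 = 0.4979 < 2.0000.
So cooperation is not sustainable.

No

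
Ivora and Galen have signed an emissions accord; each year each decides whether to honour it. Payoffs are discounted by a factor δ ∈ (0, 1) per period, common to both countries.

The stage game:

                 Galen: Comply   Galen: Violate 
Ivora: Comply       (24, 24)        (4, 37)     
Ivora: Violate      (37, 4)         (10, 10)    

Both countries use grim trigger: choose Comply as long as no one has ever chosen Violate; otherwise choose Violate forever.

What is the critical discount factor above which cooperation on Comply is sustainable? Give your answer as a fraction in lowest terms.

Under grim trigger the critical discount factor is (T−C)/(T−P) with T = 37, C = 24, P = 10.
δ* = (37−24)/(37−10) = 13/27.

13/27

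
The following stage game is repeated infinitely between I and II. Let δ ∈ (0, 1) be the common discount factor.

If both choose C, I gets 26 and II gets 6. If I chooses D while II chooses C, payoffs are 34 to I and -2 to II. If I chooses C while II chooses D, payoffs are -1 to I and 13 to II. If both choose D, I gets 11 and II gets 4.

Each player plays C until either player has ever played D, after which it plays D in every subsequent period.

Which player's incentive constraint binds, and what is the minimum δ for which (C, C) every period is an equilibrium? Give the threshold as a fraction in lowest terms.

II; δ ≥ 7/9

For I: deviation gain 34−26 = 8, per-period punishment loss 26−11 = 15. IC gives δ ≥ 8/23.
For II: gain 7, loss 2 per period, so δ ≥ 7/9.
The tighter constraint is II's, so cooperation needs δ ≥ 7/9.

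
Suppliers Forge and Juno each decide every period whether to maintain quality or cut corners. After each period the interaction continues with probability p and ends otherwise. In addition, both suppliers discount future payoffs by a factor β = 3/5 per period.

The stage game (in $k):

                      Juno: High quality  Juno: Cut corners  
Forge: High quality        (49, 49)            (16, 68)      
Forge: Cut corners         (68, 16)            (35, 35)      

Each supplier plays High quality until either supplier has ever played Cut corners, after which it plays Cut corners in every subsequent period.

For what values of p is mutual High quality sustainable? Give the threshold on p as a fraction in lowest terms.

Expected continuation weight on next period's payoff is β·p = 3/5·p, which plays the role of the discount factor.
Cooperation requires 3/5·p ≥ (68−49)/(68−35) = 19/33, hence p ≥ 95/99.

95/99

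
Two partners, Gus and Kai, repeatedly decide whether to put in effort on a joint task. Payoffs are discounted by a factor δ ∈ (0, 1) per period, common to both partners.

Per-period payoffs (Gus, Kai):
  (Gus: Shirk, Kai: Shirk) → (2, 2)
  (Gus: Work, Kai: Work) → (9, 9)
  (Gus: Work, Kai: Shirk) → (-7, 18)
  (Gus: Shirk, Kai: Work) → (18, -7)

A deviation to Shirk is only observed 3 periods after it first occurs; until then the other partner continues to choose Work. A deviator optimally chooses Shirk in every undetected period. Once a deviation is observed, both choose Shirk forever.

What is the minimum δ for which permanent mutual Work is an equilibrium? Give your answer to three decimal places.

Deviating for the 3 undetected periods gains 18−9 = 9 per period over cooperation, then loses 9−2 = 7 per period forever once punishment starts.
Gain: 9(1 + δ + … + δ^2); loss: 7·δ^3/(1−δ).
No profitable deviation ⇔ 9(1−δ^3) ≤ 7·δ^3, i.e. δ^3 ≥ 9/(9+7) = 9/16.
Hence δ ≥ (9/16)^(1/3) ≈ 0.825.

0.825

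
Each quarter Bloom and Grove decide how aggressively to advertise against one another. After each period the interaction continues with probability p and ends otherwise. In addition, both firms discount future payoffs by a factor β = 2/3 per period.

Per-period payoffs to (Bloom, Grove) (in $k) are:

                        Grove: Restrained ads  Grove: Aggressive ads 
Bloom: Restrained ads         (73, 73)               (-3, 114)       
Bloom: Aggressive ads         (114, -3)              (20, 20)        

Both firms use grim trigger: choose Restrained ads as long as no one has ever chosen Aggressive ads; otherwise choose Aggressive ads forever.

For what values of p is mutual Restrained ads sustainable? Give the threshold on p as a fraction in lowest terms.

123/188

Expected continuation weight on next period's payoff is β·p = 2/3·p, which plays the role of the discount factor.
Cooperation requires 2/3·p ≥ (114−73)/(114−20) = 41/94, hence p ≥ 123/188.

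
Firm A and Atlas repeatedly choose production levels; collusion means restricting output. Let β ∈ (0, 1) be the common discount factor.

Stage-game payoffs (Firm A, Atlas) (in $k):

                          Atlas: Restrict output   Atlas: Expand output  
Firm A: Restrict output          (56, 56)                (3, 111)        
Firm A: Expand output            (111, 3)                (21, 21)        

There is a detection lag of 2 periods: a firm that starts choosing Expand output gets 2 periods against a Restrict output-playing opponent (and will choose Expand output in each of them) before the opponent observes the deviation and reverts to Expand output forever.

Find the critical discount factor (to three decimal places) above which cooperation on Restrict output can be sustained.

Deviating for the 2 undetected periods gains 111−56 = 55 per period over cooperation, then loses 56−21 = 35 per period forever once punishment starts.
Gain: 55(1 + β + … + β^1); loss: 35·β^2/(1−β).
No profitable deviation ⇔ 55(1−β^2) ≤ 35·β^2, i.e. β^2 ≥ 55/(55+35) = 11/18.
Hence β ≥ (11/18)^(1/2) ≈ 0.782.

0.782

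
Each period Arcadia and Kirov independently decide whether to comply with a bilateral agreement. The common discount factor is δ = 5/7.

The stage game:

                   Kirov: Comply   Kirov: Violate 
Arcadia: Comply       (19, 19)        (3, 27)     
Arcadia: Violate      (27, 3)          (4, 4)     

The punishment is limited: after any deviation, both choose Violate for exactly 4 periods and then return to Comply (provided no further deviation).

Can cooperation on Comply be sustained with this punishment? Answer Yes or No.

Yes

Comparing payoff streams over the 5 periods until play realigns: cooperate → 19(1+δ+…+δ^4); deviate → 27 + 4(δ+…+δ^4).
Cooperation is sustained iff (19−4)(δ+…+δ^4) ≥ 27−19.
δ+…+δ^4 = 5/7·(1−(5/7)^4)/(1−5/7) = 1.8492, and (27−19)/(19−4) = 0.5333.
1.8492 ≥ 0.5333, so cooperation is sustainable.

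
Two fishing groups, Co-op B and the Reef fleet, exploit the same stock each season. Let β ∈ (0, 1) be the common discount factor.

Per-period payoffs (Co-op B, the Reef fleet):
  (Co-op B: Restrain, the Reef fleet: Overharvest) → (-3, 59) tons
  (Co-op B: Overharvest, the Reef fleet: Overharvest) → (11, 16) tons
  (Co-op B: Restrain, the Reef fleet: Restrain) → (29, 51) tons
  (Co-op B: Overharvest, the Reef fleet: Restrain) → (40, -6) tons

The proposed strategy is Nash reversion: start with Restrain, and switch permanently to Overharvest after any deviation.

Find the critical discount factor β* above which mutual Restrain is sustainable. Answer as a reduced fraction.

For Co-op B: deviation gain 40−29 = 11, per-period punishment loss 29−11 = 18. IC gives β ≥ 11/29.
For the Reef fleet: gain 8, loss 35 per period, so β ≥ 8/43.
The tighter constraint is Co-op B's, so cooperation needs β ≥ 11/29.

11/29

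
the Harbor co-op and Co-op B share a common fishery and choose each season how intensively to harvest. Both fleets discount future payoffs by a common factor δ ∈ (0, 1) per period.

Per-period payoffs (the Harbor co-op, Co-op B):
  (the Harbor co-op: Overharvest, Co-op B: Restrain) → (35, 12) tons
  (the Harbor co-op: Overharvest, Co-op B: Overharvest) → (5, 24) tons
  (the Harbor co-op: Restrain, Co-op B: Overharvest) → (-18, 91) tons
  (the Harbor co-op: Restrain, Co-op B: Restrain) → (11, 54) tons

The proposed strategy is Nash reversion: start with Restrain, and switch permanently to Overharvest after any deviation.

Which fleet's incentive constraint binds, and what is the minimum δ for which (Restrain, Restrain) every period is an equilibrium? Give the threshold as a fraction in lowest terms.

the Harbor co-op: cooperation gives 11 each period; deviation gives 35 once then 5 forever.
  11/(1−δ) ≥ 35 + 5δ/(1−δ) ⇒ δ ≥ 24/30 = 4/5.
Co-op B: cooperation gives 54 each period; deviation gives 91 once then 24 forever.
  δ ≥ 37/67.
Both must hold, so the binding constraint is the Harbor co-op's: δ ≥ 4/5.

the Harbor co-op; δ ≥ 4/5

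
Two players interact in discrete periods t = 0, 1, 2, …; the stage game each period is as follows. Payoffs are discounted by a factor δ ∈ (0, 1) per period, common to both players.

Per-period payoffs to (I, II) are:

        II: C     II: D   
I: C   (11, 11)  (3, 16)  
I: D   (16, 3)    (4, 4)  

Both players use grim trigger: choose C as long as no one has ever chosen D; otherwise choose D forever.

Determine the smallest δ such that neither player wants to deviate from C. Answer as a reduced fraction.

5/12

Under grim trigger the critical discount factor is (T−C)/(T−P) with T = 16, C = 11, P = 4.
δ* = (16−11)/(16−4) = 5/12.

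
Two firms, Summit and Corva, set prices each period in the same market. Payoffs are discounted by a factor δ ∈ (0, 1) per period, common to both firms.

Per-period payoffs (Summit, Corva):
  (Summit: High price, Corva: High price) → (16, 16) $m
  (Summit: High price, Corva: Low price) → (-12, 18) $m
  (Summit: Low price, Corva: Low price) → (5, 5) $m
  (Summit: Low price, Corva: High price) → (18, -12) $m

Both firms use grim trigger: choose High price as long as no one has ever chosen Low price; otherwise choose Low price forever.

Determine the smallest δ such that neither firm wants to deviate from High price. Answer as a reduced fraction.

Cooperation forever yields 16 each period: 16/(1−δ).
Deviating yields 18 once, then 5 forever: 18 + 5δ/(1−δ).
No profitable deviation requires 16/(1−δ) ≥ 18 + 5δ/(1−δ).
Multiplying by (1−δ): 16 ≥ 18(1−δ) + 5δ = 18 − 13δ.
So 13δ ≥ 2, i.e. δ ≥ 2/13.

2/13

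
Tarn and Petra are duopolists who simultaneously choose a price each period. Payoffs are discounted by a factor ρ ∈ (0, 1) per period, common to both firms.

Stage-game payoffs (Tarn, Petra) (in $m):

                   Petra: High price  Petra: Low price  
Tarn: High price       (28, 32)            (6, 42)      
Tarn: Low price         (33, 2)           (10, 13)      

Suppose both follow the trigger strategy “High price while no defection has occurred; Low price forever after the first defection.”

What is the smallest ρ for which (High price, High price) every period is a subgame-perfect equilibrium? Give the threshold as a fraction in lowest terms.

10/29

Tarn's threshold: (33−28)/(33−10) = 5/23.
Petra's threshold: (42−32)/(42−13) = 10/29.
5/23 < 10/29, so Petra binds and ρ* = 10/29.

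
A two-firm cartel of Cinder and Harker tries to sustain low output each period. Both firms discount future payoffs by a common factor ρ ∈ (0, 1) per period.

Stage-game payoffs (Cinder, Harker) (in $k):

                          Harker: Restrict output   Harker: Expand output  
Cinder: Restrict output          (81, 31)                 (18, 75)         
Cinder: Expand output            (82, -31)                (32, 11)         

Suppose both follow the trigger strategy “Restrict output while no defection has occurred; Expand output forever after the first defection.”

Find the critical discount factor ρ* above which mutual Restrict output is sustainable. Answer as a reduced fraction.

For Cinder: deviation gain 82−81 = 1, per-period punishment loss 81−32 = 49. IC gives ρ ≥ 1/50.
For Harker: gain 44, loss 20 per period, so ρ ≥ 44/64 = 11/16.
The tighter constraint is Harker's, so cooperation needs ρ ≥ 11/16.

11/16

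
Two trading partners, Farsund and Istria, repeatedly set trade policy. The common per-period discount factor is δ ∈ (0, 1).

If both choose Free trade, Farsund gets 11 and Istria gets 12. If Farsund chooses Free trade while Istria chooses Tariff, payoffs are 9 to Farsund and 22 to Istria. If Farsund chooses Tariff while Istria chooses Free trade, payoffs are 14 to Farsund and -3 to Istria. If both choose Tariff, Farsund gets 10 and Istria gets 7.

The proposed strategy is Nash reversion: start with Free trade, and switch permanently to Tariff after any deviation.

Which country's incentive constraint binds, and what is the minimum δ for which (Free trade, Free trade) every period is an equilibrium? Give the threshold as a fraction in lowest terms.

Farsund: cooperation gives 11 each period; deviation gives 14 once then 10 forever.
  11/(1−δ) ≥ 14 + 10δ/(1−δ) ⇒ δ ≥ 3/4.
Istria: cooperation gives 12 each period; deviation gives 22 once then 7 forever.
  δ ≥ 10/15 = 2/3.
Both must hold, so the binding constraint is Farsund's: δ ≥ 3/4.

Farsund; δ ≥ 3/4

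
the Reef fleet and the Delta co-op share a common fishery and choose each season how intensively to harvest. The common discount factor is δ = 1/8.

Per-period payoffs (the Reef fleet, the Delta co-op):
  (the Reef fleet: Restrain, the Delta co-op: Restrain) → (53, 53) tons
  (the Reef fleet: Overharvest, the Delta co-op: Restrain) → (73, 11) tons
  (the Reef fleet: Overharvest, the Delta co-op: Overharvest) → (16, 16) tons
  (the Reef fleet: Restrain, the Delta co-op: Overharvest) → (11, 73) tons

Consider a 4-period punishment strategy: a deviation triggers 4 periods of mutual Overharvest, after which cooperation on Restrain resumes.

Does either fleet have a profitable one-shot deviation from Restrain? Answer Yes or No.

Yes

IC: δ+…+δ^4 ≥ (73−53)/(53−16) = 20/37.
At δ = 1/8: partial sum = 0.1428 < 0.5405. Cooperation not sustainable.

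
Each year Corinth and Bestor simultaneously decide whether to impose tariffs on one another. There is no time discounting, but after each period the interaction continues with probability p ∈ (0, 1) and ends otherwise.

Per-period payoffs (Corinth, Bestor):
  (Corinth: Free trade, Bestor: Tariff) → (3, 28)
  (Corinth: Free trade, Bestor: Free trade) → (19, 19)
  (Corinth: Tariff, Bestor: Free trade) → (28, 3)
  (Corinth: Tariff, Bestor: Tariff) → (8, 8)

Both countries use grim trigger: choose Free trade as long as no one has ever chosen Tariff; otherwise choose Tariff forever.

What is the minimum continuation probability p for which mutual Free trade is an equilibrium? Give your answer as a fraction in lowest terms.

Expected cooperation value is 19 + p·19 + p²·19 + … = 19/(1−p); deviation gives 28 + p·8/(1−p).
19 ≥ 28(1−p) + 8p ⇒ 20p ≥ 9 ⇒ p ≥ 9/20.

9/20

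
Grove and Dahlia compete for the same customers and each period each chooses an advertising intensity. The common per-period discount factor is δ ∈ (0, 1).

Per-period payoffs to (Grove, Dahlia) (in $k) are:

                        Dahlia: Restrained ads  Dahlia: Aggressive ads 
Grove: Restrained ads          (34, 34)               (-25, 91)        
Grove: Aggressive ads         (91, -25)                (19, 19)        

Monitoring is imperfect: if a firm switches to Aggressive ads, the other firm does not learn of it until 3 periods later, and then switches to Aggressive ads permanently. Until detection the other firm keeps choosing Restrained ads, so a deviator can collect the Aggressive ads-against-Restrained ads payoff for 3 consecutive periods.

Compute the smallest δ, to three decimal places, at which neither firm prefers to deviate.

0.925

Deviating for the 3 undetected periods gains 91−34 = 57 per period over cooperation, then loses 34−19 = 15 per period forever once punishment starts.
Gain: 57(1 + δ + … + δ^2); loss: 15·δ^3/(1−δ).
No profitable deviation ⇔ 57(1−δ^3) ≤ 15·δ^3, i.e. δ^3 ≥ 57/(57+15) = 19/24.
Hence δ ≥ (19/24)^(1/3) ≈ 0.925.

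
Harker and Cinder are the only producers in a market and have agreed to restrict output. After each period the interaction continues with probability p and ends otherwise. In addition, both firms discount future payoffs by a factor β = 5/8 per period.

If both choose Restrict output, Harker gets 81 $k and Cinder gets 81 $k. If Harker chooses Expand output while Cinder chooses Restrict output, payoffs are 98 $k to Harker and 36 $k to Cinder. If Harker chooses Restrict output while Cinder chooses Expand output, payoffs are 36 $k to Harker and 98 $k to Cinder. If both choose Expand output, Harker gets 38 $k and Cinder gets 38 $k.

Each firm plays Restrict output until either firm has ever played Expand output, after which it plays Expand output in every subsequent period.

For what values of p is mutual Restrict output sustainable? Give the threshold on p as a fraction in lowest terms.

34/75

Expected continuation weight on next period's payoff is β·p = 5/8·p, which plays the role of the discount factor.
Cooperation requires 5/8·p ≥ (98−81)/(98−38) = 17/60, hence p ≥ 34/75.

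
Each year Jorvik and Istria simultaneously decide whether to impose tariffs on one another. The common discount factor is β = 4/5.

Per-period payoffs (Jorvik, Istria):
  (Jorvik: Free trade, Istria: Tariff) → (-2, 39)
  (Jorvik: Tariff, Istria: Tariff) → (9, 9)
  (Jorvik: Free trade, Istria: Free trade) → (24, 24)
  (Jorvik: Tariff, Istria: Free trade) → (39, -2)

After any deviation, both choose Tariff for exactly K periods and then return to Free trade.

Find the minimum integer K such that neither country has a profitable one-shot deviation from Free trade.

No profitable deviation requires (24−9)(β+…+β^K) ≥ 39−24, i.e. β+…+β^K ≥ 1 ≈ 1.0000.
With β = 4/5, the partial sums are K=1: 0.8000, K=2: 1.4400.
K = 2 is the first length at which the sum reaches 1.0000.

2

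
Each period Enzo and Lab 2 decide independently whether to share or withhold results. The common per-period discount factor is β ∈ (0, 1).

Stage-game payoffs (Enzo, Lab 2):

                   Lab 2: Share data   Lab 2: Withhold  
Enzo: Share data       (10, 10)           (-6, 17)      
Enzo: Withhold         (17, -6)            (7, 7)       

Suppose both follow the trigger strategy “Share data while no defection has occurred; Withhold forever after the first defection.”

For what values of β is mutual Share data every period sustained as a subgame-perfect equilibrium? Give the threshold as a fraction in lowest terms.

7/10

Cooperation forever yields 10 each period: 10/(1−β).
Deviating yields 17 once, then 7 forever: 17 + 7β/(1−β).
No profitable deviation requires 10/(1−β) ≥ 17 + 7β/(1−β).
Multiplying by (1−β): 10 ≥ 17(1−β) + 7β = 17 − 10β.
So 10β ≥ 7, i.e. β ≥ 7/10.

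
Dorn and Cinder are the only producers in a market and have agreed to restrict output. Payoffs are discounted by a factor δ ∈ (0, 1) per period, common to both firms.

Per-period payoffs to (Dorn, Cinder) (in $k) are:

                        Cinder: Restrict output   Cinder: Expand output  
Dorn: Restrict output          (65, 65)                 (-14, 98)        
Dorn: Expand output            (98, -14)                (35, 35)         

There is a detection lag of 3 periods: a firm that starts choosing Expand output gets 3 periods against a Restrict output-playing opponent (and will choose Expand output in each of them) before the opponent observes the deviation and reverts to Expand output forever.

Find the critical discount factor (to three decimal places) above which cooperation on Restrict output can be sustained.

The best deviation is to choose Expand output for all 3 undetected periods, earning 98 each, then 35 forever once detected.
Deviation value: 98(1−δ^3)/(1−δ) + 35δ^3/(1−δ); cooperation value: 65/(1−δ).
IC: 65 ≥ 98(1−δ^3) + 35δ^3 = 98 − 63δ^3.
So δ^3 ≥ 33/63 = 11/21, giving δ ≥ (11/21)^(1/3) ≈ 0.806.

0.806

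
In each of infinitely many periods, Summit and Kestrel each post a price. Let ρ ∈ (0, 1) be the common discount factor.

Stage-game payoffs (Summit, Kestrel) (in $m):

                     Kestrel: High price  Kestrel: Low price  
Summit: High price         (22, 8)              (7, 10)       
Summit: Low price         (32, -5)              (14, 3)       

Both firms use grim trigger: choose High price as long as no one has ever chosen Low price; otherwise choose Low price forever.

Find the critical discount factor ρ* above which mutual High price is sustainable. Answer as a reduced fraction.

Summit's threshold: (32−22)/(32−14) = 5/9.
Kestrel's threshold: (10−8)/(10−3) = 2/7.
5/9 > 2/7, so Summit binds and ρ* = 5/9.

5/9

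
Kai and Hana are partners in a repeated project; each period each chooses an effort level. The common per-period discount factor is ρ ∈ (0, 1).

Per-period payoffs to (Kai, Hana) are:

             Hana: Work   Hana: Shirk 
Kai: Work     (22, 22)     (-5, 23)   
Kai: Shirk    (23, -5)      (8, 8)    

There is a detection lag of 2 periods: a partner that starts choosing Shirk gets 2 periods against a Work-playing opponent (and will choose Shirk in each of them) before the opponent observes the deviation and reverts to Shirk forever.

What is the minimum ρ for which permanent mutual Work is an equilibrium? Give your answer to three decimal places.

0.258

Deviating for the 2 undetected periods gains 23−22 = 1 per period over cooperation, then loses 22−8 = 14 per period forever once punishment starts.
Gain: 1(1 + ρ + … + ρ^1); loss: 14·ρ^2/(1−ρ).
No profitable deviation ⇔ 1(1−ρ^2) ≤ 14·ρ^2, i.e. ρ^2 ≥ 1/(1+14) = 1/15.
Hence ρ ≥ (1/15)^(1/2) ≈ 0.258.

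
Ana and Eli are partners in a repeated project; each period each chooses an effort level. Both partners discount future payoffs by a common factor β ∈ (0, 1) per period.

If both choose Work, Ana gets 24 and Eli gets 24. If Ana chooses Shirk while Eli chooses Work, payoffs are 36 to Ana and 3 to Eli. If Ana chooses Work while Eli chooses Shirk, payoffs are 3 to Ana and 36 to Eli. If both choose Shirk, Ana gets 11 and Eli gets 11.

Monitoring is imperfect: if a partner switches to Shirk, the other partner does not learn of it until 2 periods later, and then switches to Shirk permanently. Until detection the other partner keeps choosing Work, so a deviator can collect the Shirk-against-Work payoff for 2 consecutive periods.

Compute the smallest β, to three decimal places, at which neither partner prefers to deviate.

Deviating for the 2 undetected periods gains 36−24 = 12 per period over cooperation, then loses 24−11 = 13 per period forever once punishment starts.
Gain: 12(1 + β + … + β^1); loss: 13·β^2/(1−β).
No profitable deviation ⇔ 12(1−β^2) ≤ 13·β^2, i.e. β^2 ≥ 12/(12+13) = 12/25.
Hence β ≥ (12/25)^(1/2) ≈ 0.693.

0.693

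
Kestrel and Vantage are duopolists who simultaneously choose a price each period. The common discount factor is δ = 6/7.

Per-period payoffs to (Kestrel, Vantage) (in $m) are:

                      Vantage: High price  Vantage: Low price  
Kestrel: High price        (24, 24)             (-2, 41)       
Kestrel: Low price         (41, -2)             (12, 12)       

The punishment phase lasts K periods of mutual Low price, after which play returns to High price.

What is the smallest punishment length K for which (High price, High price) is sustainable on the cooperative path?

2

No profitable deviation requires (24−12)(δ+…+δ^K) ≥ 41−24, i.e. δ+…+δ^K ≥ 17/12 ≈ 1.4167.
With δ = 6/7, the partial sums are K=1: 0.8571, K=2: 1.5918.
K = 2 is the first length at which the sum reaches 1.4167.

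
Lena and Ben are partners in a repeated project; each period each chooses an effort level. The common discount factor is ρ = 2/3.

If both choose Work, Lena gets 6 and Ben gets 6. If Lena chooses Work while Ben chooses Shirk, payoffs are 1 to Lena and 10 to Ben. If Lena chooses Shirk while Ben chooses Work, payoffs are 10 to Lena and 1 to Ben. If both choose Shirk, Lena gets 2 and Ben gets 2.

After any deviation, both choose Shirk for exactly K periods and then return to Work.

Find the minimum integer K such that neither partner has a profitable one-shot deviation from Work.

2

IC: ρ(1−ρ^K)/(1−ρ) ≥ (10−6)/(6−2) = 1.
With ρ = 2/3: need 1 − ρ^K ≥ 1·(1−2/3)/(2/3), i.e. ρ^K ≤ 0.5000.
Since (2/3)^1 = 0.6667 and (2/3)^2 = 0.4444, the smallest such K is 2.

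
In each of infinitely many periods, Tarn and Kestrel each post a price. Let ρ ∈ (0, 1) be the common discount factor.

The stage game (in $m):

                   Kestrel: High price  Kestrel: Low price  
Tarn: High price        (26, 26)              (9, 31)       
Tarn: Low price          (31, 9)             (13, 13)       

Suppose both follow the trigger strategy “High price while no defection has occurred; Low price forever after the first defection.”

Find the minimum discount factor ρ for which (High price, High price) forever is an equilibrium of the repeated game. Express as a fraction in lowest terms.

5/18

Under grim trigger the critical discount factor is (T−C)/(T−P) with T = 31, C = 26, P = 13.
ρ* = (31−26)/(31−13) = 5/18.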